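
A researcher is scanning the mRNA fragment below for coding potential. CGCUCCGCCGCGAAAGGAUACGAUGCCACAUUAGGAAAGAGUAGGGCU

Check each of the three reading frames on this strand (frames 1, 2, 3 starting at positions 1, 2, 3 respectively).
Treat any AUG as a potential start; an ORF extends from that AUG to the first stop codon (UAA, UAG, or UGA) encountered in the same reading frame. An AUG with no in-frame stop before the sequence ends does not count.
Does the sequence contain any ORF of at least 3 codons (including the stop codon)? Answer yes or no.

Frame 1: CGC UCC GCC GCG AAA GGA UAC GAU GCC ACA UUA GGA AAG AGU AGG GCU — no AUG→stop ORF.
Frame 2: GCU CCG CCG CGA AAG GAU ACG AUG CCA CAU UAG GAA AGA GUA GGG — AUG at 23, stop UAG at 32 → 12 nt.
Frame 3: CUC CGC CGC GAA AGG AUA CGA UGC CAC AUU AGG AAA GAG UAG GGC — no AUG→stop ORF.
Frame 2 has an ORF of 4 codons (positions 23–34) ≥ 3, so yes.

yes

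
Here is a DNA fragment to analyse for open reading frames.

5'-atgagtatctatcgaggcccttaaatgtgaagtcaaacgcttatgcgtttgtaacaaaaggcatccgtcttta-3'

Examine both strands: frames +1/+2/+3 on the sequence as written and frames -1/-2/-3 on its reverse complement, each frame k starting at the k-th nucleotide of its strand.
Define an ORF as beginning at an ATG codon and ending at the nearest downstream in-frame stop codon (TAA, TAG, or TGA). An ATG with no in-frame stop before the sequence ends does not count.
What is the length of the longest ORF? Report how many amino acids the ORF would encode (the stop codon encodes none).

Reverse complement (5'→3'): TAAAGACGGATGCCTTTTGTTACAAACGCATAAGCGTTTGACTTCACATTTAAGGGCCTCGATAGATACTCAT
Frame +1: ATG AGT ATC TAT CGA GGC CCT TAA ATG TGA AGT CAA ACG CTT ATG CGT TTG TAA CAA AAG GCA TCC GTC TTT — ATG at 1, stop TAA at 22 → 24 nt; ATG at 25, stop TGA at 28 → 6 nt; ATG at 43, stop TAA at 52 → 12 nt.
Frame +2: TGA GTA TCT ATC GAG GCC CTT AAA TGT GAA GTC AAA CGC TTA TGC GTT TGT AAC AAA AGG CAT CCG TCT TTA — no ATG→stop ORF.
Frame +3: GAG TAT CTA TCG AGG CCC TTA AAT GTG AAG TCA AAC GCT TAT GCG TTT GTA ACA AAA GGC ATC CGT CTT — no ATG→stop ORF.
Frame -1: TAA AGA CGG ATG CCT TTT GTT ACA AAC GCA TAA GCG TTT GAC TTC ACA TTT AAG GGC CTC GAT AGA TAC TCA — ATG at 10, stop TAA at 31 → 24 nt.
Frame -2: AAA GAC GGA TGC CTT TTG TTA CAA ACG CAT AAG CGT TTG ACT TCA CAT TTA AGG GCC TCG ATA GAT ACT CAT — no ATG→stop ORF.
Frame -3: AAG ACG GAT GCC TTT TGT TAC AAA CGC ATA AGC GTT TGA CTT CAC ATT TAA GGG CCT CGA TAG ATA CTC — no ATG→stop ORF.
Longest: frame +1, positions 1–24, 24 nt = 8 codons = 7 aa. → 7 amino acids.

7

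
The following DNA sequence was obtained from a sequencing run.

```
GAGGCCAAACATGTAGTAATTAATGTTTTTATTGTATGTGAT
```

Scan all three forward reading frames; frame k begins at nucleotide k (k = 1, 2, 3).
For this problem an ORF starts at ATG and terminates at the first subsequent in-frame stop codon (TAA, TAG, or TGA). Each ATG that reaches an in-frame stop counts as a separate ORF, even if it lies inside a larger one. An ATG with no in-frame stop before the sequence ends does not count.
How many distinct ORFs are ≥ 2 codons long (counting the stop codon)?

Frame 1: GAG GCC AAA CAT GTA GTA ATT AAT GTT TTT ATT GTA TGT GAT — no ATG→stop ORF.
Frame 2: AGG CCA AAC ATG TAG TAA TTA ATG TTT TTA TTG TAT GTG — ATG at 11, stop TAG at 14 → 6 nt.
Frame 3: GGC CAA ACA TGT AGT AAT TAA TGT TTT TAT TGT ATG TGA — ATG at 36, stop TGA at 39 → 6 nt.
ORFs ≥ 2 codons: frame 2 11–16 (2 codons), frame 3 36–41 (2 codons). Count = 2.

2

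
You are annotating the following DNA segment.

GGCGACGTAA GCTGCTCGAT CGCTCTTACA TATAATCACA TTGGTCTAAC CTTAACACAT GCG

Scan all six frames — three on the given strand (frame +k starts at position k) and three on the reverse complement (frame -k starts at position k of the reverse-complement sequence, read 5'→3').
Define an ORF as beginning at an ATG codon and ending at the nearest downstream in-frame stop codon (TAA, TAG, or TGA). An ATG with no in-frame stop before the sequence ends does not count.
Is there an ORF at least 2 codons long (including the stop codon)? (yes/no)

yes

Reverse complement (5'→3'): CGCATGTGTTAAGGTTAGACCAATGTGATTATATGTAAGAGCGATCGAGCAGCTTACGTCGCC
Frame +1: GGC GAC GTA AGC TGC TCG ATC GCT CTT ACA TAT AAT CAC ATT GGT CTA ACC TTA ACA CAT GCG — no ATG→stop ORF.
Frame +2: GCG ACG TAA GCT GCT CGA TCG CTC TTA CAT ATA ATC ACA TTG GTC TAA CCT TAA CAC ATG — no ATG→stop ORF.
Frame +3: CGA CGT AAG CTG CTC GAT CGC TCT TAC ATA TAA TCA CAT TGG TCT AAC CTT AAC ACA TGC — no ATG→stop ORF.
Frame -1: CGC ATG TGT TAA GGT TAG ACC AAT GTG ATT ATA TGT AAG AGC GAT CGA GCA GCT TAC GTC GCC — ATG at 4, stop TAA at 10 → 9 nt.
Frame -2: GCA TGT GTT AAG GTT AGA CCA ATG TGA TTA TAT GTA AGA GCG ATC GAG CAG CTT ACG TCG — ATG at 23, stop TGA at 26 → 6 nt.
Frame -3: CAT GTG TTA AGG TTA GAC CAA TGT GAT TAT ATG TAA GAG CGA TCG AGC AGC TTA CGT CGC — ATG at 33, stop TAA at 36 → 6 nt.
Frame -1 has an ORF of 3 codons (positions 4–12) ≥ 2, so yes.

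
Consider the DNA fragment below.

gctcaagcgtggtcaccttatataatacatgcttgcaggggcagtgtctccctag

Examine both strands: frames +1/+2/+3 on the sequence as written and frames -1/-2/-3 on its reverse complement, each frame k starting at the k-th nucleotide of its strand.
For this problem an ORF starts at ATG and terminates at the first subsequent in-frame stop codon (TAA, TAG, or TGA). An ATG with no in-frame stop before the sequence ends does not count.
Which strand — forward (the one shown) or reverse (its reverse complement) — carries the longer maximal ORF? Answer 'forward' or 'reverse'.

Reverse complement (5'→3'): CTAGGGAGACACTGCCCCTGCAAGCATGTATTATATAAGGTGACCACGCTTGAGC
Frame +1: GCT CAA GCG TGG TCA CCT TAT ATA ATA CAT GCT TGC AGG GGC AGT GTC TCC CTA — no ATG→stop ORF.
Frame +2: CTC AAG CGT GGT CAC CTT ATA TAA TAC ATG CTT GCA GGG GCA GTG TCT CCC TAG — ATG at 29, stop TAG at 53 → 27 nt.
Frame +3: TCA AGC GTG GTC ACC TTA TAT AAT ACA TGC TTG CAG GGG CAG TGT CTC CCT — no ATG→stop ORF.
Frame -1: CTA GGG AGA CAC TGC CCC TGC AAG CAT GTA TTA TAT AAG GTG ACC ACG CTT GAG — no ATG→stop ORF.
Frame -2: TAG GGA GAC ACT GCC CCT GCA AGC ATG TAT TAT ATA AGG TGA CCA CGC TTG AGC — ATG at 26, stop TGA at 41 → 18 nt.
Frame -3: AGG GAG ACA CTG CCC CTG CAA GCA TGT ATT ATA TAA GGT GAC CAC GCT TGA — no ATG→stop ORF.
Forward-strand max 27 nt; reverse-strand max 18 nt. The forward strand has the longer ORF.

forward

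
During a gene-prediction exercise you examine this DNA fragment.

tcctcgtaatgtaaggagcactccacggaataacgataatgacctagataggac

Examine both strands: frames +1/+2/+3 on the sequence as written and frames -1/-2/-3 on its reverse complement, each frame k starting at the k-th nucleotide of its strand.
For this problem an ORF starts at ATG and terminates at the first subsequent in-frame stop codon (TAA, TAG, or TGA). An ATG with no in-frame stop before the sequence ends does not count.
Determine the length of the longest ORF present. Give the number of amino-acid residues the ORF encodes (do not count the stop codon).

2

Reverse complement (5'→3'): GTCCTATCTAGGTCATTATCGTTATTCCGTGGAGTGCTCCTTACATTACGAGGA
Frame +1: TCC TCG TAA TGT AAG GAG CAC TCC ACG GAA TAA CGA TAA TGA CCT AGA TAG GAC — no ATG→stop ORF.
Frame +2: CCT CGT AAT GTA AGG AGC ACT CCA CGG AAT AAC GAT AAT GAC CTA GAT AGG — no ATG→stop ORF.
Frame +3: CTC GTA ATG TAA GGA GCA CTC CAC GGA ATA ACG ATA ATG ACC TAG ATA GGA — ATG at 9, stop TAA at 12 → 6 nt; ATG at 39, stop TAG at 45 → 9 nt.
Frame -1: GTC CTA TCT AGG TCA TTA TCG TTA TTC CGT GGA GTG CTC CTT ACA TTA CGA GGA — no ATG→stop ORF.
Frame -2: TCC TAT CTA GGT CAT TAT CGT TAT TCC GTG GAG TGC TCC TTA CAT TAC GAG — no ATG→stop ORF.
Frame -3: CCT ATC TAG GTC ATT ATC GTT ATT CCG TGG AGT GCT CCT TAC ATT ACG AGG — no ATG→stop ORF.
Longest: frame +3, positions 39–47, 9 nt = 3 codons = 2 aa. → 2 amino acids.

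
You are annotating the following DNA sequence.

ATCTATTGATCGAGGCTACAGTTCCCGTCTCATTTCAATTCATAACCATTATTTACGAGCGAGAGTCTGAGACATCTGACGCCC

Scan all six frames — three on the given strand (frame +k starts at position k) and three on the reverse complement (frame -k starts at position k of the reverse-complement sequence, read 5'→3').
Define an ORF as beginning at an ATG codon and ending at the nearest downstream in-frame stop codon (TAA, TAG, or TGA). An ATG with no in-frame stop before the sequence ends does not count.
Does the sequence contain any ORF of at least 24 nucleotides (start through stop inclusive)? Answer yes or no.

Reverse complement (5'→3'): GGGCGTCAGATGTCTCAGACTCTCGCTCGTAAATAATGGTTATGAATTGAAATGAGACGGGAACTGTAGCCTCGATCAATAGAT
Frame +1: ATC TAT TGA TCG AGG CTA CAG TTC CCG TCT CAT TTC AAT TCA TAA CCA TTA TTT ACG AGC GAG AGT CTG AGA CAT CTG ACG CCC — no ATG→stop ORF.
Frame +2: TCT ATT GAT CGA GGC TAC AGT TCC CGT CTC ATT TCA ATT CAT AAC CAT TAT TTA CGA GCG AGA GTC TGA GAC ATC TGA CGC — no ATG→stop ORF.
Frame +3: CTA TTG ATC GAG GCT ACA GTT CCC GTC TCA TTT CAA TTC ATA ACC ATT ATT TAC GAG CGA GAG TCT GAG ACA TCT GAC GCC — no ATG→stop ORF.
Frame -1: GGG CGT CAG ATG TCT CAG ACT CTC GCT CGT AAA TAA TGG TTA TGA ATT GAA ATG AGA CGG GAA CTG TAG CCT CGA TCA ATA GAT — ATG at 10, stop TAA at 34 → 27 nt; ATG at 52, stop TAG at 67 → 18 nt.
Frame -2: GGC GTC AGA TGT CTC AGA CTC TCG CTC GTA AAT AAT GGT TAT GAA TTG AAA TGA GAC GGG AAC TGT AGC CTC GAT CAA TAG — no ATG→stop ORF.
Frame -3: GCG TCA GAT GTC TCA GAC TCT CGC TCG TAA ATA ATG GTT ATG AAT TGA AAT GAG ACG GGA ACT GTA GCC TCG ATC AAT AGA — ATG at 36, stop TGA at 48 → 15 nt; ATG at 42, stop TGA at 48 → 9 nt.
Frame -1 has an ORF of 27 nucleotides (positions 10–36) ≥ 24, so yes.

yes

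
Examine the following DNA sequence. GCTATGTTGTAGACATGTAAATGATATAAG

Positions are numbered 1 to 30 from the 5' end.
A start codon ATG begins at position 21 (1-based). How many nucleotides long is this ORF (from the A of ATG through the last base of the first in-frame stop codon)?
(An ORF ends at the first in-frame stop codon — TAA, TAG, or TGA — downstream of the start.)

9

Codons from position 21: ATG (21–23), ATA (24–26), TAA (27–29).
TAA is the first in-frame stop; ORF spans 21–29, 9 nucleotides.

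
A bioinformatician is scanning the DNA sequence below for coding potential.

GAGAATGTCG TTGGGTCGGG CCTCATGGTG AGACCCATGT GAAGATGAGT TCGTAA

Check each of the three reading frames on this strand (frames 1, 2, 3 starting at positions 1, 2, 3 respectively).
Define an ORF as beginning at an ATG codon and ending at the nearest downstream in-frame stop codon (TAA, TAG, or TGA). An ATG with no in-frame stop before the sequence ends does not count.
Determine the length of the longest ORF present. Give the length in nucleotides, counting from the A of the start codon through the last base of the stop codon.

Frame 1: GAG AAT GTC GTT GGG TCG GGC CTC ATG GTG AGA CCC ATG TGA AGA TGA GTT CGT — ATG at 25, stop TGA at 40 → 18 nt; ATG at 37, stop TGA at 40 → 6 nt.
Frame 2: AGA ATG TCG TTG GGT CGG GCC TCA TGG TGA GAC CCA TGT GAA GAT GAG TTC GTA — ATG at 5, stop TGA at 29 → 27 nt.
Frame 3: GAA TGT CGT TGG GTC GGG CCT CAT GGT GAG ACC CAT GTG AAG ATG AGT TCG TAA — ATG at 45, stop TAA at 54 → 12 nt.
Longest: frame 2, positions 5–31, 27 nt = 9 codons = 8 aa. → 27 nucleotides.

27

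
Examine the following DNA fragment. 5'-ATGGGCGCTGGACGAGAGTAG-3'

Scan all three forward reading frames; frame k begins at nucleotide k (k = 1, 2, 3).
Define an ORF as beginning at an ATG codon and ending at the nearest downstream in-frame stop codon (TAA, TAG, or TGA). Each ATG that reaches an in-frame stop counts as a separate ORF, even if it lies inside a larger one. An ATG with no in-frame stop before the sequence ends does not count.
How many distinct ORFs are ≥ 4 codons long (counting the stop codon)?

1

Frame 1: ATG GGC GCT GGA CGA GAG TAG — ATG at 1, stop TAG at 19 → 21 nt.
Frame 2: TGG GCG CTG GAC GAG AGT — no ATG→stop ORF.
Frame 3: GGG CGC TGG ACG AGA GTA — no ATG→stop ORF.
ORFs ≥ 4 codons: frame 1 1–21 (7 codons). Count = 1.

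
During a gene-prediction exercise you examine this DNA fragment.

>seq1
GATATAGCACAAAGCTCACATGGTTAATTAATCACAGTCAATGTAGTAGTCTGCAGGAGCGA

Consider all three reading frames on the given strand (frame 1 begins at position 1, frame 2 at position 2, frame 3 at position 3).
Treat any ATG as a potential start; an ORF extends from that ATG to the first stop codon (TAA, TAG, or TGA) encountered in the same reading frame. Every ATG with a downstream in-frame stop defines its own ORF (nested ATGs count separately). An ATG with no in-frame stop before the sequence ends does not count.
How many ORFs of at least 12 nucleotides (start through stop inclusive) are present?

1

Frame 1: GAT ATA GCA CAA AGC TCA CAT GGT TAA TTA ATC ACA GTC AAT GTA GTA GTC TGC AGG AGC — no ATG→stop ORF.
Frame 2: ATA TAG CAC AAA GCT CAC ATG GTT AAT TAA TCA CAG TCA ATG TAG TAG TCT GCA GGA GCG — ATG at 20, stop TAA at 29 → 12 nt; ATG at 41, stop TAG at 44 → 6 nt.
Frame 3: TAT AGC ACA AAG CTC ACA TGG TTA ATT AAT CAC AGT CAA TGT AGT AGT CTG CAG GAG CGA — no ATG→stop ORF.
ORFs ≥ 12 nucleotides: frame 2 20–31 (12 nucleotides). Count = 1.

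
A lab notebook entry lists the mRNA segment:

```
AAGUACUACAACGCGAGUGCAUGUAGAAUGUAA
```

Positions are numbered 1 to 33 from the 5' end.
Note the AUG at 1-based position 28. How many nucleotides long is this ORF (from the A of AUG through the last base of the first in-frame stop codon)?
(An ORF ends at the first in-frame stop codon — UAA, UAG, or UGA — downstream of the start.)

Codons from position 28: AUG (28–30), UAA (31–33).
UAA is the first in-frame stop; ORF spans 28–33, 6 nucleotides.

6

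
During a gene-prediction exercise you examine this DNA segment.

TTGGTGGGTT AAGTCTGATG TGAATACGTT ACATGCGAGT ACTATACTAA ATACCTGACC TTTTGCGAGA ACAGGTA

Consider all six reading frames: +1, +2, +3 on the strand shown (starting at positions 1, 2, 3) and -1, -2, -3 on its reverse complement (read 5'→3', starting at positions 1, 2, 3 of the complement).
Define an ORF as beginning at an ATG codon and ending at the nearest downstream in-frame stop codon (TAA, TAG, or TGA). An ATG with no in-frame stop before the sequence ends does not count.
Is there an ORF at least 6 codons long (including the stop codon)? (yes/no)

Reverse complement (5'→3'): TACCTGTTCTCGCAAAAGGTCAGGTATTTAGTATAGTACTCGCATGTAACGTATTCACATCAGACTTAACCCACCAA
Frame +1: TTG GTG GGT TAA GTC TGA TGT GAA TAC GTT ACA TGC GAG TAC TAT ACT AAA TAC CTG ACC TTT TGC GAG AAC AGG — no ATG→stop ORF.
Frame +2: TGG TGG GTT AAG TCT GAT GTG AAT ACG TTA CAT GCG AGT ACT ATA CTA AAT ACC TGA CCT TTT GCG AGA ACA GGT — no ATG→stop ORF.
Frame +3: GGT GGG TTA AGT CTG ATG TGA ATA CGT TAC ATG CGA GTA CTA TAC TAA ATA CCT GAC CTT TTG CGA GAA CAG GTA — ATG at 18, stop TGA at 21 → 6 nt; ATG at 33, stop TAA at 48 → 18 nt.
Frame -1: TAC CTG TTC TCG CAA AAG GTC AGG TAT TTA GTA TAG TAC TCG CAT GTA ACG TAT TCA CAT CAG ACT TAA CCC ACC — no ATG→stop ORF.
Frame -2: ACC TGT TCT CGC AAA AGG TCA GGT ATT TAG TAT AGT ACT CGC ATG TAA CGT ATT CAC ATC AGA CTT AAC CCA CCA — ATG at 44, stop TAA at 47 → 6 nt.
Frame -3: CCT GTT CTC GCA AAA GGT CAG GTA TTT AGT ATA GTA CTC GCA TGT AAC GTA TTC ACA TCA GAC TTA ACC CAC CAA — no ATG→stop ORF.
Frame +3 has an ORF of 6 codons (positions 33–50) ≥ 6, so yes.

yes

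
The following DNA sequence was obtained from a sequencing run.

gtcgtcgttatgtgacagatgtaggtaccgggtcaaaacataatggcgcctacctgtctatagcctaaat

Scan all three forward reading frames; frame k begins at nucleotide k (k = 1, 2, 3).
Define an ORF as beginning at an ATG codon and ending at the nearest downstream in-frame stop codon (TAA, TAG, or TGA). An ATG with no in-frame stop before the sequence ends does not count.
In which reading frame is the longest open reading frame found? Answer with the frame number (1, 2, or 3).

Frame 1: GTC GTC GTT ATG TGA CAG ATG TAG GTA CCG GGT CAA AAC ATA ATG GCG CCT ACC TGT CTA TAG CCT AAA — ATG at 10, stop TGA at 13 → 6 nt; ATG at 19, stop TAG at 22 → 6 nt; ATG at 43, stop TAG at 61 → 21 nt.
Frame 2: TCG TCG TTA TGT GAC AGA TGT AGG TAC CGG GTC AAA ACA TAA TGG CGC CTA CCT GTC TAT AGC CTA AAT — no ATG→stop ORF.
Frame 3: CGT CGT TAT GTG ACA GAT GTA GGT ACC GGG TCA AAA CAT AAT GGC GCC TAC CTG TCT ATA GCC TAA — no ATG→stop ORF.
Longest ORF is 21 nt in frame 1 (positions 43–63).

1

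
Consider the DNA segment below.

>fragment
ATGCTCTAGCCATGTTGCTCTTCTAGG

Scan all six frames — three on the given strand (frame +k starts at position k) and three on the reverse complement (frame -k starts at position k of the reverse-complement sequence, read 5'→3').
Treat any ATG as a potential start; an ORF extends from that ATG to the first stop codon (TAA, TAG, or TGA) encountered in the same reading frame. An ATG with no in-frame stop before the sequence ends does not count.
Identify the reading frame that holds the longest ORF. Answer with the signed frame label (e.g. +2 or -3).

Reverse complement (5'→3'): CCTAGAAGAGCAACATGGCTAGAGCAT
Frame +1: ATG CTC TAG CCA TGT TGC TCT TCT AGG — ATG at 1, stop TAG at 7 → 9 nt.
Frame +2: TGC TCT AGC CAT GTT GCT CTT CTA — no ATG→stop ORF.
Frame +3: GCT CTA GCC ATG TTG CTC TTC TAG — ATG at 12, stop TAG at 24 → 15 nt.
Frame -1: CCT AGA AGA GCA ACA TGG CTA GAG CAT — no ATG→stop ORF.
Frame -2: CTA GAA GAG CAA CAT GGC TAG AGC — no ATG→stop ORF.
Frame -3: TAG AAG AGC AAC ATG GCT AGA GCA — no ATG→stop ORF.
Longest ORF is 15 nt in frame +3 (positions 12–26).

+3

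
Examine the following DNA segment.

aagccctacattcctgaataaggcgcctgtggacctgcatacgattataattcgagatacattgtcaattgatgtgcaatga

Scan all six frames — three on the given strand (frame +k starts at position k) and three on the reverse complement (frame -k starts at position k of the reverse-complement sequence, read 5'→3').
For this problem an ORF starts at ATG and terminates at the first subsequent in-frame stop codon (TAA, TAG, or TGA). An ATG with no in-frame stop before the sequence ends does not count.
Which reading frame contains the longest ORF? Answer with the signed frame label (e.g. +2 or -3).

Reverse complement (5'→3'): TCATTGCACATCAATTGACAATGTATCTCGAATTATAATCGTATGCAGGTCCACAGGCGCCTTATTCAGGAATGTAGGGCTT
Frame +1: AAG CCC TAC ATT CCT GAA TAA GGC GCC TGT GGA CCT GCA TAC GAT TAT AAT TCG AGA TAC ATT GTC AAT TGA TGT GCA ATG — no ATG→stop ORF.
Frame +2: AGC CCT ACA TTC CTG AAT AAG GCG CCT GTG GAC CTG CAT ACG ATT ATA ATT CGA GAT ACA TTG TCA ATT GAT GTG CAA TGA — no ATG→stop ORF.
Frame +3: GCC CTA CAT TCC TGA ATA AGG CGC CTG TGG ACC TGC ATA CGA TTA TAA TTC GAG ATA CAT TGT CAA TTG ATG TGC AAT — no ATG→stop ORF.
Frame -1: TCA TTG CAC ATC AAT TGA CAA TGT ATC TCG AAT TAT AAT CGT ATG CAG GTC CAC AGG CGC CTT ATT CAG GAA TGT AGG GCT — no ATG→stop ORF.
Frame -2: CAT TGC ACA TCA ATT GAC AAT GTA TCT CGA ATT ATA ATC GTA TGC AGG TCC ACA GGC GCC TTA TTC AGG AAT GTA GGG CTT — no ATG→stop ORF.
Frame -3: ATT GCA CAT CAA TTG ACA ATG TAT CTC GAA TTA TAA TCG TAT GCA GGT CCA CAG GCG CCT TAT TCA GGA ATG TAG GGC — ATG at 21, stop TAA at 36 → 18 nt; ATG at 72, stop TAG at 75 → 6 nt.
Longest ORF is 18 nt in frame -3 (positions 21–38).

-3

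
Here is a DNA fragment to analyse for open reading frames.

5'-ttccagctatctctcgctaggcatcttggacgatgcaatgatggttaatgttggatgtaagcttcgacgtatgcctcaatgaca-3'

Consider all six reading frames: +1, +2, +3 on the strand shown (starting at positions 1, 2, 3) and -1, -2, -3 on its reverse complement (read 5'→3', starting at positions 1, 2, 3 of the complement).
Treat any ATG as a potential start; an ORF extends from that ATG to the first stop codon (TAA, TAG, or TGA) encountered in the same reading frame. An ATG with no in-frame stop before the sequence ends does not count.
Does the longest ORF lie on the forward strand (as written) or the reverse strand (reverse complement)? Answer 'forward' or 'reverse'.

forward

Reverse complement (5'→3'): TGTCATTGAGGCATACGTCGAAGCTTACATCCAACATTAACCATCATTGCATCGTCCAAGATGCCTAGCGAGAGATAGCTGGAA
Frame +1: TTC CAG CTA TCT CTC GCT AGG CAT CTT GGA CGA TGC AAT GAT GGT TAA TGT TGG ATG TAA GCT TCG ACG TAT GCC TCA ATG ACA — ATG at 55, stop TAA at 58 → 6 nt.
Frame +2: TCC AGC TAT CTC TCG CTA GGC ATC TTG GAC GAT GCA ATG ATG GTT AAT GTT GGA TGT AAG CTT CGA CGT ATG CCT CAA TGA — ATG at 38, stop TGA at 80 → 45 nt; ATG at 41, stop TGA at 80 → 42 nt; ATG at 71, stop TGA at 80 → 12 nt.
Frame +3: CCA GCT ATC TCT CGC TAG GCA TCT TGG ACG ATG CAA TGA TGG TTA ATG TTG GAT GTA AGC TTC GAC GTA TGC CTC AAT GAC — ATG at 33, stop TGA at 39 → 9 nt.
Frame -1: TGT CAT TGA GGC ATA CGT CGA AGC TTA CAT CCA ACA TTA ACC ATC ATT GCA TCG TCC AAG ATG CCT AGC GAG AGA TAG CTG GAA — ATG at 61, stop TAG at 76 → 18 nt.
Frame -2: GTC ATT GAG GCA TAC GTC GAA GCT TAC ATC CAA CAT TAA CCA TCA TTG CAT CGT CCA AGA TGC CTA GCG AGA GAT AGC TGG — no ATG→stop ORF.
Frame -3: TCA TTG AGG CAT ACG TCG AAG CTT ACA TCC AAC ATT AAC CAT CAT TGC ATC GTC CAA GAT GCC TAG CGA GAG ATA GCT GGA — no ATG→stop ORF.
Forward-strand max 45 nt; reverse-strand max 18 nt. The forward strand has the longer ORF.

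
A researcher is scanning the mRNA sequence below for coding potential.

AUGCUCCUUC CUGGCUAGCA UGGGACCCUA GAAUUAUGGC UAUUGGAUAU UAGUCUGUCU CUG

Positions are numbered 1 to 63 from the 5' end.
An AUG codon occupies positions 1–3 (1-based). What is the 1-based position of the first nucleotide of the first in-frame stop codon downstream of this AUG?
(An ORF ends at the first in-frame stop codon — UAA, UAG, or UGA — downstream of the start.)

Codons from position 1: AUG (1–3), CUC (4–6), CUU (7–9), CCU (10–12), GGC (13–15), UAG (16–18).
UAG is a stop codon; it begins at position 16.

16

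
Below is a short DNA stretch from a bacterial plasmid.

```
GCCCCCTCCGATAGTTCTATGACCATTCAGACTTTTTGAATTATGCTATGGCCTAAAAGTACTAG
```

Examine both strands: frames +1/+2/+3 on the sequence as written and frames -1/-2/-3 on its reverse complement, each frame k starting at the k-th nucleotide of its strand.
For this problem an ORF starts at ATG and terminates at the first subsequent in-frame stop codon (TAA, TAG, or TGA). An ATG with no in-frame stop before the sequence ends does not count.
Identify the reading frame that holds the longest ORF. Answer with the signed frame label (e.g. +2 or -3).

+1

Reverse complement (5'→3'): CTAGTACTTTTAGGCCATAGCATAATTCAAAAAGTCTGAATGGTCATAGAACTATCGGAGGGGGC
Frame +1: GCC CCC TCC GAT AGT TCT ATG ACC ATT CAG ACT TTT TGA ATT ATG CTA TGG CCT AAA AGT ACT — ATG at 19, stop TGA at 37 → 21 nt.
Frame +2: CCC CCT CCG ATA GTT CTA TGA CCA TTC AGA CTT TTT GAA TTA TGC TAT GGC CTA AAA GTA CTA — no ATG→stop ORF.
Frame +3: CCC CTC CGA TAG TTC TAT GAC CAT TCA GAC TTT TTG AAT TAT GCT ATG GCC TAA AAG TAC TAG — ATG at 48, stop TAA at 54 → 9 nt.
Frame -1: CTA GTA CTT TTA GGC CAT AGC ATA ATT CAA AAA GTC TGA ATG GTC ATA GAA CTA TCG GAG GGG — no ATG→stop ORF.
Frame -2: TAG TAC TTT TAG GCC ATA GCA TAA TTC AAA AAG TCT GAA TGG TCA TAG AAC TAT CGG AGG GGG — no ATG→stop ORF.
Frame -3: AGT ACT TTT AGG CCA TAG CAT AAT TCA AAA AGT CTG AAT GGT CAT AGA ACT ATC GGA GGG GGC — no ATG→stop ORF.
Longest ORF is 21 nt in frame +1 (positions 19–39).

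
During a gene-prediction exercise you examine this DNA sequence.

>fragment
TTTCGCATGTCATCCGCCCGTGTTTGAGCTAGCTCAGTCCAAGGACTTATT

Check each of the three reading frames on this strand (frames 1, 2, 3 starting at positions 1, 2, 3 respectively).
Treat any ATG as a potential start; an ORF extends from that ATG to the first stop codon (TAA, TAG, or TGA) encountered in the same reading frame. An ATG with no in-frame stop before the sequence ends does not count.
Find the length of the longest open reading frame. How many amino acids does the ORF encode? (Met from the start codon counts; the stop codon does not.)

6

Frame 1: TTT CGC ATG TCA TCC GCC CGT GTT TGA GCT AGC TCA GTC CAA GGA CTT ATT — ATG at 7, stop TGA at 25 → 21 nt.
Frame 2: TTC GCA TGT CAT CCG CCC GTG TTT GAG CTA GCT CAG TCC AAG GAC TTA — no ATG→stop ORF.
Frame 3: TCG CAT GTC ATC CGC CCG TGT TTG AGC TAG CTC AGT CCA AGG ACT TAT — no ATG→stop ORF.
Longest: frame 1, positions 7–27, 21 nt = 7 codons = 6 aa. → 6 amino acids.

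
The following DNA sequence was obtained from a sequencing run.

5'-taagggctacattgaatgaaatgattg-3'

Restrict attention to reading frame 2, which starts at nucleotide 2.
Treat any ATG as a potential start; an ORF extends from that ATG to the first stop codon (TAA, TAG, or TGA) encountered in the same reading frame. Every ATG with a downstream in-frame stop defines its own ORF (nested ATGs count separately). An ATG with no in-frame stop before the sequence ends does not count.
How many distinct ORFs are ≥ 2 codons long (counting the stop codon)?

0

Frame 2: AAG GGC TAC ATT GAA TGA AAT GAT — no ATG→stop ORF.
No ORF reaches 2 codons. Count = 0.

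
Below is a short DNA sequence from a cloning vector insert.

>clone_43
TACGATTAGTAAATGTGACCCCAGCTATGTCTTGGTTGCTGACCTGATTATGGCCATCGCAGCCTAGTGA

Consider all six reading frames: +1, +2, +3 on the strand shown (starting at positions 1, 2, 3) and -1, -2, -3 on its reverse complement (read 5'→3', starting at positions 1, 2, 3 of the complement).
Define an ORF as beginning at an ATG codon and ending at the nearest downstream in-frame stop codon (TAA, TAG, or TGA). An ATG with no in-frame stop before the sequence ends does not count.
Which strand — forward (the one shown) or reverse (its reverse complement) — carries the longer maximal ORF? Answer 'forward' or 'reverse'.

reverse

Reverse complement (5'→3'): TCACTAGGCTGCGATGGCCATAATCAGGTCAGCAACCAAGACATAGCTGGGGTCACATTTACTAATCGTA
Frame +1: TAC GAT TAG TAA ATG TGA CCC CAG CTA TGT CTT GGT TGC TGA CCT GAT TAT GGC CAT CGC AGC CTA GTG — ATG at 13, stop TGA at 16 → 6 nt.
Frame +2: ACG ATT AGT AAA TGT GAC CCC AGC TAT GTC TTG GTT GCT GAC CTG ATT ATG GCC ATC GCA GCC TAG TGA — ATG at 50, stop TAG at 65 → 18 nt.
Frame +3: CGA TTA GTA AAT GTG ACC CCA GCT ATG TCT TGG TTG CTG ACC TGA TTA TGG CCA TCG CAG CCT AGT — ATG at 27, stop TGA at 45 → 21 nt.
Frame -1: TCA CTA GGC TGC GAT GGC CAT AAT CAG GTC AGC AAC CAA GAC ATA GCT GGG GTC ACA TTT ACT AAT CGT — no ATG→stop ORF.
Frame -2: CAC TAG GCT GCG ATG GCC ATA ATC AGG TCA GCA ACC AAG ACA TAG CTG GGG TCA CAT TTA CTA ATC GTA — ATG at 14, stop TAG at 44 → 33 nt.
Frame -3: ACT AGG CTG CGA TGG CCA TAA TCA GGT CAG CAA CCA AGA CAT AGC TGG GGT CAC ATT TAC TAA TCG — no ATG→stop ORF.
Forward-strand max 21 nt; reverse-strand max 33 nt. The reverse strand has the longer ORF.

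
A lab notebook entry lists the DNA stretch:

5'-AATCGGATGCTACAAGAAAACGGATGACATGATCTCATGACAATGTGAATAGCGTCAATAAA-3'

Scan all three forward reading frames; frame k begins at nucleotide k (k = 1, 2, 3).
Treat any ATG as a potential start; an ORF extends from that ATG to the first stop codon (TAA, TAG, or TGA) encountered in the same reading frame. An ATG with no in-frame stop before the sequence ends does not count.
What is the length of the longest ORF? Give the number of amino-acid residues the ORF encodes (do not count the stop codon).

6

Frame 1: AAT CGG ATG CTA CAA GAA AAC GGA TGA CAT GAT CTC ATG ACA ATG TGA ATA GCG TCA ATA — ATG at 7, stop TGA at 25 → 21 nt; ATG at 37, stop TGA at 46 → 12 nt; ATG at 43, stop TGA at 46 → 6 nt.
Frame 2: ATC GGA TGC TAC AAG AAA ACG GAT GAC ATG ATC TCA TGA CAA TGT GAA TAG CGT CAA TAA — ATG at 29, stop TGA at 38 → 12 nt.
Frame 3: TCG GAT GCT ACA AGA AAA CGG ATG ACA TGA TCT CAT GAC AAT GTG AAT AGC GTC AAT AAA — ATG at 24, stop TGA at 30 → 9 nt.
Longest: frame 1, positions 7–27, 21 nt = 7 codons = 6 aa. → 6 amino acids.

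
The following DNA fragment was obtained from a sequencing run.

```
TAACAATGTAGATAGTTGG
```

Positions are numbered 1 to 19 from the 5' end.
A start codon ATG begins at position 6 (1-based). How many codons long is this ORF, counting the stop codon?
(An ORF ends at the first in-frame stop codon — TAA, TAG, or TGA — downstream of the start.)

2

Codons from position 6: ATG (6–8), TAG (9–11).
TAG is the first in-frame stop; that's 2 codons including the stop.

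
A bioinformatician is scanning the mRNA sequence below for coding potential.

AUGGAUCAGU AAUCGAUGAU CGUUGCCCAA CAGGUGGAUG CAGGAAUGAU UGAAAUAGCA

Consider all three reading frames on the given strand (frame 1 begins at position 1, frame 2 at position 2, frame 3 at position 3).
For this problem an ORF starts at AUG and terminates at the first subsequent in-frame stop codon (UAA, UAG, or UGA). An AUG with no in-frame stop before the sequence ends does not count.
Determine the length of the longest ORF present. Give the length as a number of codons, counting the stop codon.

4

Frame 1: AUG GAU CAG UAA UCG AUG AUC GUU GCC CAA CAG GUG GAU GCA GGA AUG AUU GAA AUA GCA — AUG at 1, stop UAA at 10 → 12 nt.
Frame 2: UGG AUC AGU AAU CGA UGA UCG UUG CCC AAC AGG UGG AUG CAG GAA UGA UUG AAA UAG — AUG at 38, stop UGA at 47 → 12 nt.
Frame 3: GGA UCA GUA AUC GAU GAU CGU UGC CCA ACA GGU GGA UGC AGG AAU GAU UGA AAU AGC — no AUG→stop ORF.
Longest: frame 1, positions 1–12, 12 nt = 4 codons = 3 aa. → 4 codons.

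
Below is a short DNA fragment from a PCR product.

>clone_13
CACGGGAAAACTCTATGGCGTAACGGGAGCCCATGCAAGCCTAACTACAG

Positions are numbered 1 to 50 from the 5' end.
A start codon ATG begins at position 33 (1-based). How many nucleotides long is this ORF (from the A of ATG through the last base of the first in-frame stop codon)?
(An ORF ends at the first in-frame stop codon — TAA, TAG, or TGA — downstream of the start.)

12

Codons from position 33: ATG (33–35), CAA (36–38), GCC (39–41), TAA (42–44).
TAA is the first in-frame stop; ORF spans 33–44, 12 nucleotides.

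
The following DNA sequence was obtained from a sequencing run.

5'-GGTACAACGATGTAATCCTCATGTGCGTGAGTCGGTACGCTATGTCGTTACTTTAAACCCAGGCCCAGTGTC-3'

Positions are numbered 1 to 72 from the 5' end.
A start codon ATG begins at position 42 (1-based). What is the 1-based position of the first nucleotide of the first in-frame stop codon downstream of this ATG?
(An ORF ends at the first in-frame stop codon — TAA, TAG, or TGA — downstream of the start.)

54

Codons from position 42: ATG (42–44), TCG (45–47), TTA (48–50), CTT (51–53), TAA (54–56).
TAA is a stop codon; it begins at position 54.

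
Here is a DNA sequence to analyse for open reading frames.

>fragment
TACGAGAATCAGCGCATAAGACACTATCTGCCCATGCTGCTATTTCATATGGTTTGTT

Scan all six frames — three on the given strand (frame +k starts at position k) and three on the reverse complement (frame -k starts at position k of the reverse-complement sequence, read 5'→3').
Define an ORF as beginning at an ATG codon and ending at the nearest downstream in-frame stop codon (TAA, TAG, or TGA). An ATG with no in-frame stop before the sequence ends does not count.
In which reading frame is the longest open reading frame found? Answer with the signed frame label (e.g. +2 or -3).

Reverse complement (5'→3'): AACAAACCATATGAAATAGCAGCATGGGCAGATAGTGTCTTATGCGCTGATTCTCGTA
Frame +1: TAC GAG AAT CAG CGC ATA AGA CAC TAT CTG CCC ATG CTG CTA TTT CAT ATG GTT TGT — no ATG→stop ORF.
Frame +2: ACG AGA ATC AGC GCA TAA GAC ACT ATC TGC CCA TGC TGC TAT TTC ATA TGG TTT GTT — no ATG→stop ORF.
Frame +3: CGA GAA TCA GCG CAT AAG ACA CTA TCT GCC CAT GCT GCT ATT TCA TAT GGT TTG — no ATG→stop ORF.
Frame -1: AAC AAA CCA TAT GAA ATA GCA GCA TGG GCA GAT AGT GTC TTA TGC GCT GAT TCT CGT — no ATG→stop ORF.
Frame -2: ACA AAC CAT ATG AAA TAG CAG CAT GGG CAG ATA GTG TCT TAT GCG CTG ATT CTC GTA — ATG at 11, stop TAG at 17 → 9 nt.
Frame -3: CAA ACC ATA TGA AAT AGC AGC ATG GGC AGA TAG TGT CTT ATG CGC TGA TTC TCG — ATG at 24, stop TAG at 33 → 12 nt; ATG at 42, stop TGA at 48 → 9 nt.
Longest ORF is 12 nt in frame -3 (positions 24–35).

-3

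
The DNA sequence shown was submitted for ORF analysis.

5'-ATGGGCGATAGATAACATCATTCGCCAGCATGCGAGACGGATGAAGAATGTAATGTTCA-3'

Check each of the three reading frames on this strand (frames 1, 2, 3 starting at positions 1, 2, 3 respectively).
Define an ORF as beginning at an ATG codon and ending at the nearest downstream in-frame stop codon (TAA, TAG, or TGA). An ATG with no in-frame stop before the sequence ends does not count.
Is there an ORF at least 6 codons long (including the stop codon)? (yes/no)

Frame 1: ATG GGC GAT AGA TAA CAT CAT TCG CCA GCA TGC GAG ACG GAT GAA GAA TGT AAT GTT — ATG at 1, stop TAA at 13 → 15 nt.
Frame 2: TGG GCG ATA GAT AAC ATC ATT CGC CAG CAT GCG AGA CGG ATG AAG AAT GTA ATG TTC — no ATG→stop ORF.
Frame 3: GGG CGA TAG ATA ACA TCA TTC GCC AGC ATG CGA GAC GGA TGA AGA ATG TAA TGT TCA — ATG at 30, stop TGA at 42 → 15 nt; ATG at 48, stop TAA at 51 → 6 nt.
Largest ORF found is 5 codons < 6, so no.

no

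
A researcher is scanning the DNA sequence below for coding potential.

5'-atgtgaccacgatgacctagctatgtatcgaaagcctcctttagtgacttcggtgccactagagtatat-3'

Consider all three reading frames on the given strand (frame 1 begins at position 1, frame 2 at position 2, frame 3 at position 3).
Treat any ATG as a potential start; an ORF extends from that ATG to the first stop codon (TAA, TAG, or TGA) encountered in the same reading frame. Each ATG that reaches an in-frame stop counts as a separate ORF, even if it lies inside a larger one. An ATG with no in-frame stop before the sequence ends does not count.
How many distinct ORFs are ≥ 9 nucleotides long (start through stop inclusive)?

1

Frame 1: ATG TGA CCA CGA TGA CCT AGC TAT GTA TCG AAA GCC TCC TTT AGT GAC TTC GGT GCC ACT AGA GTA TAT — ATG at 1, stop TGA at 4 → 6 nt.
Frame 2: TGT GAC CAC GAT GAC CTA GCT ATG TAT CGA AAG CCT CCT TTA GTG ACT TCG GTG CCA CTA GAG TAT — no ATG→stop ORF.
Frame 3: GTG ACC ACG ATG ACC TAG CTA TGT ATC GAA AGC CTC CTT TAG TGA CTT CGG TGC CAC TAG AGT ATA — ATG at 12, stop TAG at 18 → 9 nt.
ORFs ≥ 9 nucleotides: frame 3 12–20 (9 nucleotides). Count = 1.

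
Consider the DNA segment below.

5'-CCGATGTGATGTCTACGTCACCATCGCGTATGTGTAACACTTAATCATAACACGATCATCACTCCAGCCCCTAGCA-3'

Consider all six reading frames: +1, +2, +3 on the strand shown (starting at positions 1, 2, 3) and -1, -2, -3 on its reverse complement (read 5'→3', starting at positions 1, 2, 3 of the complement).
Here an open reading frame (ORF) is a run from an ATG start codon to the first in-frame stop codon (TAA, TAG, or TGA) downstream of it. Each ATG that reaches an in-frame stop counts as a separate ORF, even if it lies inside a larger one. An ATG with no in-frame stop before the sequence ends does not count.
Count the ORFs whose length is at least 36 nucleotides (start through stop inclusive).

Reverse complement (5'→3'): TGCTAGGGGCTGGAGTGATGATCGTGTTATGATTAAGTGTTACACATACGCGATGGTGACGTAGACATCACATCGG
Frame +1: CCG ATG TGA TGT CTA CGT CAC CAT CGC GTA TGT GTA ACA CTT AAT CAT AAC ACG ATC ATC ACT CCA GCC CCT AGC — ATG at 4, stop TGA at 7 → 6 nt.
Frame +2: CGA TGT GAT GTC TAC GTC ACC ATC GCG TAT GTG TAA CAC TTA ATC ATA ACA CGA TCA TCA CTC CAG CCC CTA GCA — no ATG→stop ORF.
Frame +3: GAT GTG ATG TCT ACG TCA CCA TCG CGT ATG TGT AAC ACT TAA TCA TAA CAC GAT CAT CAC TCC AGC CCC TAG — ATG at 9, stop TAA at 42 → 36 nt; ATG at 30, stop TAA at 42 → 15 nt.
Frame -1: TGC TAG GGG CTG GAG TGA TGA TCG TGT TAT GAT TAA GTG TTA CAC ATA CGC GAT GGT GAC GTA GAC ATC ACA TCG — no ATG→stop ORF.
Frame -2: GCT AGG GGC TGG AGT GAT GAT CGT GTT ATG ATT AAG TGT TAC ACA TAC GCG ATG GTG ACG TAG ACA TCA CAT CGG — ATG at 29, stop TAG at 62 → 36 nt; ATG at 53, stop TAG at 62 → 12 nt.
Frame -3: CTA GGG GCT GGA GTG ATG ATC GTG TTA TGA TTA AGT GTT ACA CAT ACG CGA TGG TGA CGT AGA CAT CAC ATC — ATG at 18, stop TGA at 30 → 15 nt.
ORFs ≥ 36 nucleotides: frame +3 9–44 (36 nucleotides), frame -2 29–64 (36 nucleotides). Count = 2.

2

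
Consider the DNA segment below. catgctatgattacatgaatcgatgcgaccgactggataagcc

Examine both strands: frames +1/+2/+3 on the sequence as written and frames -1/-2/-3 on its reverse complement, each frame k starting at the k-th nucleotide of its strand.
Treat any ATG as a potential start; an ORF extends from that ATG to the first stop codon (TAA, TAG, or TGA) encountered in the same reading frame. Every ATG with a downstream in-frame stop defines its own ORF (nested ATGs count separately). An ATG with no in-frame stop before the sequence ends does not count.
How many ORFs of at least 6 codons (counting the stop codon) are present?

Reverse complement (5'→3'): GGCTTATCCAGTCGGTCGCATCGATTCATGTAATCATAGCATG
Frame +1: CAT GCT ATG ATT ACA TGA ATC GAT GCG ACC GAC TGG ATA AGC — ATG at 7, stop TGA at 16 → 12 nt.
Frame +2: ATG CTA TGA TTA CAT GAA TCG ATG CGA CCG ACT GGA TAA GCC — ATG at 2, stop TGA at 8 → 9 nt; ATG at 23, stop TAA at 38 → 18 nt.
Frame +3: TGC TAT GAT TAC ATG AAT CGA TGC GAC CGA CTG GAT AAG — no ATG→stop ORF.
Frame -1: GGC TTA TCC AGT CGG TCG CAT CGA TTC ATG TAA TCA TAG CAT — ATG at 28, stop TAA at 31 → 6 nt.
Frame -2: GCT TAT CCA GTC GGT CGC ATC GAT TCA TGT AAT CAT AGC ATG — no ATG→stop ORF.
Frame -3: CTT ATC CAG TCG GTC GCA TCG ATT CAT GTA ATC ATA GCA — no ATG→stop ORF.
ORFs ≥ 6 codons: frame +2 23–40 (6 codons). Count = 1.

1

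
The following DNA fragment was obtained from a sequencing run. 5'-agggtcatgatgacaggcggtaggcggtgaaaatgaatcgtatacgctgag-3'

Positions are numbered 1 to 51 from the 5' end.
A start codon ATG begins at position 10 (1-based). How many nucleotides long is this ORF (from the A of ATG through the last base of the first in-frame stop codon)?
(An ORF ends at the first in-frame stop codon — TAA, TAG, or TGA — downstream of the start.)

21

Codons from position 10: ATG (10–12), ACA (13–15), GGC (16–18), GGT (19–21), AGG (22–24), CGG (25–27), TGA (28–30).
TGA is the first in-frame stop; ORF spans 10–30, 21 nucleotides.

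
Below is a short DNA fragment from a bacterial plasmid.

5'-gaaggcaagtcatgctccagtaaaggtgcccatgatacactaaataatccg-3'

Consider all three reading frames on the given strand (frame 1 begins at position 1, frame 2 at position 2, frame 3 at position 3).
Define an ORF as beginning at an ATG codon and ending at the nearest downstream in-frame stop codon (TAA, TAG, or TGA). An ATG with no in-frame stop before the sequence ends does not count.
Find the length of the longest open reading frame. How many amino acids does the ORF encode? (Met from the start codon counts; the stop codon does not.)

3

Frame 1: GAA GGC AAG TCA TGC TCC AGT AAA GGT GCC CAT GAT ACA CTA AAT AAT CCG — no ATG→stop ORF.
Frame 2: AAG GCA AGT CAT GCT CCA GTA AAG GTG CCC ATG ATA CAC TAA ATA ATC — ATG at 32, stop TAA at 41 → 12 nt.
Frame 3: AGG CAA GTC ATG CTC CAG TAA AGG TGC CCA TGA TAC ACT AAA TAA TCC — ATG at 12, stop TAA at 21 → 12 nt.
Longest: frame 2, positions 32–43, 12 nt = 4 codons = 3 aa. → 3 amino acids.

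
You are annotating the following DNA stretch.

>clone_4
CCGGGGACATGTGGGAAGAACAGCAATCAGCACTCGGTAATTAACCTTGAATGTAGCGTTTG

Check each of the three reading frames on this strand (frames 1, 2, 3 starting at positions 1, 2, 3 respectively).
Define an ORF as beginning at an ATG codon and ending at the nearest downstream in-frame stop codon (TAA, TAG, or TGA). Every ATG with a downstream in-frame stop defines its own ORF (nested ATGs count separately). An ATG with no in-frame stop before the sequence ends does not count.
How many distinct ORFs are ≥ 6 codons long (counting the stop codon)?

1

Frame 1: CCG GGG ACA TGT GGG AAG AAC AGC AAT CAG CAC TCG GTA ATT AAC CTT GAA TGT AGC GTT — no ATG→stop ORF.
Frame 2: CGG GGA CAT GTG GGA AGA ACA GCA ATC AGC ACT CGG TAA TTA ACC TTG AAT GTA GCG TTT — no ATG→stop ORF.
Frame 3: GGG GAC ATG TGG GAA GAA CAG CAA TCA GCA CTC GGT AAT TAA CCT TGA ATG TAG CGT TTG — ATG at 9, stop TAA at 42 → 36 nt; ATG at 51, stop TAG at 54 → 6 nt.
ORFs ≥ 6 codons: frame 3 9–44 (12 codons). Count = 1.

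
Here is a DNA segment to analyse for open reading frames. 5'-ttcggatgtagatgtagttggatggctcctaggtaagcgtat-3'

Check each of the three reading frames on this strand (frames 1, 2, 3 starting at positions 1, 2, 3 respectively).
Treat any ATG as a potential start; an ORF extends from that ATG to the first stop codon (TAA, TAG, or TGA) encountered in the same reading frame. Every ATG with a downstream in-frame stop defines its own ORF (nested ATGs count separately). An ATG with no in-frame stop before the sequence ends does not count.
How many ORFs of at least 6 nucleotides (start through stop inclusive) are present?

3

Frame 1: TTC GGA TGT AGA TGT AGT TGG ATG GCT CCT AGG TAA GCG TAT — ATG at 22, stop TAA at 34 → 15 nt.
Frame 2: TCG GAT GTA GAT GTA GTT GGA TGG CTC CTA GGT AAG CGT — no ATG→stop ORF.
Frame 3: CGG ATG TAG ATG TAG TTG GAT GGC TCC TAG GTA AGC GTA — ATG at 6, stop TAG at 9 → 6 nt; ATG at 12, stop TAG at 15 → 6 nt.
ORFs ≥ 6 nucleotides: frame 1 22–36 (15 nucleotides), frame 3 6–11 (6 nucleotides), frame 3 12–17 (6 nucleotides). Count = 3.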